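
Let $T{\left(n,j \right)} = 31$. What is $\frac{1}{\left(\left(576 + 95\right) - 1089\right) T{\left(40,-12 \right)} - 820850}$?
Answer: $- \frac{1}{833808} \approx -1.1993 \cdot 10^{-6}$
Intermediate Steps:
$\frac{1}{\left(\left(576 + 95\right) - 1089\right) T{\left(40,-12 \right)} - 820850} = \frac{1}{\left(\left(576 + 95\right) - 1089\right) 31 - 820850} = \frac{1}{\left(671 - 1089\right) 31 - 820850} = \frac{1}{\left(-418\right) 31 - 820850} = \frac{1}{-12958 - 820850} = \frac{1}{-833808} = - \frac{1}{833808}$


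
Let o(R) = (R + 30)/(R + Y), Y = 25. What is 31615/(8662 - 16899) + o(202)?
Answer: -5265621/1869799 ≈ -2.8161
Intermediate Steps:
o(R) = (30 + R)/(25 + R) (o(R) = (R + 30)/(R + 25) = (30 + R)/(25 + R))
31615/(8662 - 16899) + o(202) = 31615/(8662 - 16899) + (30 + 202)/(25 + 202) = 31615/(-8237) + 232/227 = 31615*(-1/8237) + (1/227)*232 = -31615/8237 + 232/227 = -5265621/1869799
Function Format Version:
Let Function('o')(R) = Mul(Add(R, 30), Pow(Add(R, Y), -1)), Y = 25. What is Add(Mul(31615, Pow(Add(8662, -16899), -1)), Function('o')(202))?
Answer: Rational(-5265621, 1869799) ≈ -2.8161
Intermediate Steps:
Function('o')(R) = Mul(Pow(Add(25, R), -1), Add(30, R)) (Function('o')(R) = Mul(Add(R, 30), Pow(Add(R, 25), -1)) = Mul(Add(30, R), Pow(Add(25, R), -1)) = Mul(Pow(Add(25, R), -1), Add(30, R)))
Add(Mul(31615, Pow(Add(8662, -16899), -1)), Function('o')(202)) = Add(Mul(31615, Pow(Add(8662, -16899), -1)), Mul(Pow(Add(25, 202), -1), Add(30, 202))) = Add(Mul(31615, Pow(-8237, -1)), Mul(Pow(227, -1), 232)) = Add(Mul(31615, Rational(-1, 8237)), Mul(Rational(1, 227), 232)) = Add(Rational(-31615, 8237), Rational(232, 227)) = Rational(-5265621, 1869799)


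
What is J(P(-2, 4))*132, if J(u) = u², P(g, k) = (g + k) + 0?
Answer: 528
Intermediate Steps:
P(g, k) = g + k
J(P(-2, 4))*132 = (-2 + 4)²*132 = 2²*132 = 4*132 = 528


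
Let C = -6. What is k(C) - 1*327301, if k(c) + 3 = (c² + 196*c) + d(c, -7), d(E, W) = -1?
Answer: -328445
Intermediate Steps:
k(c) = -4 + c² + 196*c (k(c) = -3 + ((c² + 196*c) - 1) = -3 + (-1 + c² + 196*c) = -4 + c² + 196*c)
k(C) - 1*327301 = (-4 + (-6)² + 196*(-6)) - 1*327301 = (-4 + 36 - 1176) - 327301 = -1144 - 327301 = -328445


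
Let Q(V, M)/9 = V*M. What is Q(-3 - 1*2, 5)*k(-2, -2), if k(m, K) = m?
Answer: 450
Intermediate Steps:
Q(V, M) = 9*M*V (Q(V, M) = 9*(V*M) = 9*(M*V) = 9*M*V)
Q(-3 - 1*2, 5)*k(-2, -2) = (9*5*(-3 - 1*2))*(-2) = (9*5*(-3 - 2))*(-2) = (9*5*(-5))*(-2) = -225*(-2) = 450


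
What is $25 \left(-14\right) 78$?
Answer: $-27300$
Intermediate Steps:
$25 \left(-14\right) 78 = \left(-350\right) 78 = -27300$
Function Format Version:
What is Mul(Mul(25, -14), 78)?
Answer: -27300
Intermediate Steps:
Mul(Mul(25, -14), 78) = Mul(-350, 78) = -27300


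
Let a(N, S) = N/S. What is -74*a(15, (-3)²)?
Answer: -370/3 ≈ -123.33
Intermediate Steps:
-74*a(15, (-3)²) = -1110/((-3)²) = -1110/9 = -74*5/3 = -370/3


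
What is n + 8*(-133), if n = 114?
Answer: -950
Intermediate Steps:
n + 8*(-133) = 114 + 8*(-133) = 114 - 1064 = -950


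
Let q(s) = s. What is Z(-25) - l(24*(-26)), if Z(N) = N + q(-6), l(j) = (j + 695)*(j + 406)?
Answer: 15447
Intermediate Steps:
l(j) = (406 + j)*(695 + j) (l(j) = (695 + j)*(406 + j) = (406 + j)*(695 + j))
Z(N) = -6 + N (Z(N) = N - 6 = -6 + N)
Z(-25) - l(24*(-26)) = (-6 - 25) - (282170 + (24*(-26))² + 1101*(24*(-26))) = -31 - (282170 + (-624)² + 1101*(-624)) = -31 - (282170 + 389376 - 687024) = -31 - 1*(-15478) = -31 + 15478 = 15447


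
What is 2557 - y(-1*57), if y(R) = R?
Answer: 2614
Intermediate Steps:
2557 - y(-1*57) = 2557 - (-1)*57 = 2557 - 1*(-57) = 2557 + 57 = 2614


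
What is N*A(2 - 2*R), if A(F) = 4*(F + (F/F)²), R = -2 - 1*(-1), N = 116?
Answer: 2320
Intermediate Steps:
R = -1 (R = -2 + 1 = -1)
A(F) = 4 + 4*F (A(F) = 4*(F + 1²) = 4*(F + 1) = 4*(1 + F) = 4 + 4*F)
N*A(2 - 2*R) = 116*(4 + 4*(2 - 2*(-1))) = 116*(4 + 4*(2 + 2)) = 116*(4 + 4*4) = 116*(4 + 16) = 116*20 = 2320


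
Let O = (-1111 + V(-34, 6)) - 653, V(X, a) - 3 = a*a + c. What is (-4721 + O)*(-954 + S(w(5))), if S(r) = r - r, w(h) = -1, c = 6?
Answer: 6143760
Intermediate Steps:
V(X, a) = 9 + a² (V(X, a) = 3 + (a*a + 6) = 3 + (a² + 6) = 3 + (6 + a²) = 9 + a²)
S(r) = 0
O = -1719 (O = (-1111 + (9 + 6²)) - 653 = (-1111 + (9 + 36)) - 653 = (-1111 + 45) - 653 = -1066 - 653 = -1719)
(-4721 + O)*(-954 + S(w(5))) = (-4721 - 1719)*(-954 + 0) = -6440*(-954) = 6143760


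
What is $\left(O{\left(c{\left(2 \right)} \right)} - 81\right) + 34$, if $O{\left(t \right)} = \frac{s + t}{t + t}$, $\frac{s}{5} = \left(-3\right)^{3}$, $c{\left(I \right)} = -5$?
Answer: $-33$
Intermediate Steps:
$s = -135$ ($s = 5 \left(-3\right)^{3} = 5 \left(-27\right) = -135$)
$O{\left(t \right)} = \frac{-135 + t}{2 t}$ ($O{\left(t \right)} = \frac{-135 + t}{t + t} = \frac{-135 + t}{2 t}$)
$\left(O{\left(c{\left(2 \right)} \right)} - 81\right) + 34 = \left(\frac{-135 - 5}{2 \left(-5\right)} - 81\right) + 34 = \left(\frac{1}{2} \left(- \frac{1}{5}\right) \left(-140\right) - 81\right) + 34 = \left(14 - 81\right) + 34 = -67 + 34 = -33$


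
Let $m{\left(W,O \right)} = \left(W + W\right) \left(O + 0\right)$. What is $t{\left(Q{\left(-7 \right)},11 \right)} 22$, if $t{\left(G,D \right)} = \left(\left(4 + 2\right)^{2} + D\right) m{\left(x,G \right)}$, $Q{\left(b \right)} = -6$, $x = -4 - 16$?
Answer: $248160$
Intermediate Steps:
$x = -20$ ($x = -4 - 16 = -20$)
$m{\left(W,O \right)} = 2 O W$ ($m{\left(W,O \right)} = 2 W O = 2 O W$)
$t{\left(G,D \right)} = - 40 G \left(36 + D\right)$ ($t{\left(G,D \right)} = \left(\left(4 + 2\right)^{2} + D\right) 2 G \left(-20\right) = \left(6^{2} + D\right) \left(- 40 G\right) = \left(36 + D\right) \left(- 40 G\right) = - 40 G \left(36 + D\right)$)
$t{\left(Q{\left(-7 \right)},11 \right)} 22 = \left(-40\right) \left(-6\right) \left(36 + 11\right) 22 = \left(-40\right) \left(-6\right) 47 \cdot 22 = 11280 \cdot 22 = 248160$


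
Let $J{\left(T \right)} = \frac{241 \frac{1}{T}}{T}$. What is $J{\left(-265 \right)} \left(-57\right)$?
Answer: $- \frac{13737}{70225} \approx -0.19561$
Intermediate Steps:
$J{\left(T \right)} = \frac{241}{T^{2}}$
$J{\left(-265 \right)} \left(-57\right) = \frac{241}{70225} \left(-57\right) = - \frac{13737}{70225}$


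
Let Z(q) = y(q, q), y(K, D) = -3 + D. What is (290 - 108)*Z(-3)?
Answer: -1092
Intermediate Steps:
Z(q) = -3 + q
(290 - 108)*Z(-3) = (290 - 108)*(-3 - 3) = 182*(-6) = -1092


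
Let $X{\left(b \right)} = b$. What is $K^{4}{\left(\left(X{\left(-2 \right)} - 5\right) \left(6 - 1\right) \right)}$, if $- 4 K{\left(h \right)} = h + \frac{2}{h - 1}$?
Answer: $\frac{158532181921}{26873856} \approx 5899.1$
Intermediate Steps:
$K{\left(h \right)} = - \frac{1}{2 \left(-1 + h\right)} - \frac{h}{4}$ ($K{\left(h \right)} = - \frac{h + \frac{2}{h - 1}}{4} = - \frac{h + \frac{2}{-1 + h}}{4} = - \frac{1}{2 \left(-1 + h\right)} - \frac{h}{4}$)
$K^{4}{\left(\left(X{\left(-2 \right)} - 5\right) \left(6 - 1\right) \right)} = \left(\frac{-2 + \left(-2 - 5\right) \left(6 - 1\right) - \left(\left(-2 - 5\right) \left(6 - 1\right)\right)^{2}}{4 \left(-1 + \left(-2 - 5\right) \left(6 - 1\right)\right)}\right)^{4} = \left(\frac{-2 - 35 - \left(\left(-7\right) 5\right)^{2}}{4 \left(-1 - 35\right)}\right)^{4} = \left(\frac{-2 - 35 - \left(-35\right)^{2}}{4 \left(-1 - 35\right)}\right)^{4} = \left(\frac{-2 - 35 - 1225}{4 \left(-36\right)}\right)^{4} = \left(\frac{1}{4} \left(- \frac{1}{36}\right) \left(-2 - 35 - 1225\right)\right)^{4} = \left(\frac{1}{4} \left(- \frac{1}{36}\right) \left(-1262\right)\right)^{4} = \left(\frac{631}{72}\right)^{4} = \frac{158532181921}{26873856}$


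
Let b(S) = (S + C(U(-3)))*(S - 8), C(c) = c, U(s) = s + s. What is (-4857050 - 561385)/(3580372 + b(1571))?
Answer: -5418435/6026467 ≈ -0.89911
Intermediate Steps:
U(s) = 2*s
b(S) = (-8 + S)*(-6 + S) (b(S) = (S + 2*(-3))*(S - 8) = (S - 6)*(-8 + S) = (-6 + S)*(-8 + S) = (-8 + S)*(-6 + S))
(-4857050 - 561385)/(3580372 + b(1571)) = (-4857050 - 561385)/(3580372 + (48 + 1571² - 14*1571)) = -5418435/(3580372 + (48 + 2468041 - 21994)) = -5418435/(3580372 + 2446095) = -5418435/6026467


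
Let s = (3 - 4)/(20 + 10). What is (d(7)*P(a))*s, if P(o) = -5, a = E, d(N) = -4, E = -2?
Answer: -⅔ ≈ -0.66667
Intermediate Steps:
a = -2
s = -1/30 ≈ -0.033333
(d(7)*P(a))*s = -4*(-5)*(-1/30) = 20*(-1/30) = -⅔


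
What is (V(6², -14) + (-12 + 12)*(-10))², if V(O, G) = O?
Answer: 1296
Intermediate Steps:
(V(6², -14) + (-12 + 12)*(-10))² = (6² + (-12 + 12)*(-10))² = (36 + 0*(-10))² = (36 + 0)² = 36² = 1296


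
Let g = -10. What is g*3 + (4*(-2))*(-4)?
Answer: 2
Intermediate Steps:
g*3 + (4*(-2))*(-4) = -10*3 + (4*(-2))*(-4) = -30 - 8*(-4) = -30 + 32 = 2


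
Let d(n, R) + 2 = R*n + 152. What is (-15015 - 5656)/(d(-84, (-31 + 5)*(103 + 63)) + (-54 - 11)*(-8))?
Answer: -20671/363214 ≈ -0.056911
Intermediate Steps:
d(n, R) = 150 + R*n (d(n, R) = -2 + (R*n + 152) = -2 + (152 + R*n) = 150 + R*n)
(-15015 - 5656)/(d(-84, (-31 + 5)*(103 + 63)) + (-54 - 11)*(-8)) = (-15015 - 5656)/((150 + ((-31 + 5)*(103 + 63))*(-84)) + (-54 - 11)*(-8)) = -20671/((150 - 26*166*(-84)) - 65*(-8)) = -20671/((150 - 4316*(-84)) + 520) = -20671/((150 + 362544) + 520) = -20671/(362694 + 520) = -20671/363214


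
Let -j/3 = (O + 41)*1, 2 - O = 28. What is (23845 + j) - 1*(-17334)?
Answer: 41134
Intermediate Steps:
O = -26 (O = 2 - 1*28 = 2 - 28 = -26)
j = -45 (j = -3*(-26 + 41) = -45 ≈ -45.000)
(23845 + j) - 1*(-17334) = (23845 - 45) - 1*(-17334) = 23800 + 17334 = 41134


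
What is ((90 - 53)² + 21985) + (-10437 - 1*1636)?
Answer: 11281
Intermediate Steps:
((90 - 53)² + 21985) + (-10437 - 1*1636) = (37² + 21985) + (-10437 - 1636) = (1369 + 21985) - 12073 = 23354 - 12073 = 11281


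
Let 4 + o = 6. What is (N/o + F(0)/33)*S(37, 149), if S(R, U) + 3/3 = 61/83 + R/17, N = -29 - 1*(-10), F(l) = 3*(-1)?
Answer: -569067/31042 ≈ -18.332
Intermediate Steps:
o = 2 (o = -4 + 6 = 2)
F(l) = -3
N = -19 (N = -29 + 10 = -19)
S(R, U) = -22/83 + R/17 (S(R, U) = -1 + (61/83 + R/17) = -22/83 + R/17)
(N/o + F(0)/33)*S(37, 149) = (-19/2 - 3/33)*(-22/83 + (1/17)*37) = (-19*1/2 - 3*1/33)*(-22/83 + 37/17) = (-19/2 - 1/11)*(2697/1411) = -211/22*2697/1411 = -569067/31042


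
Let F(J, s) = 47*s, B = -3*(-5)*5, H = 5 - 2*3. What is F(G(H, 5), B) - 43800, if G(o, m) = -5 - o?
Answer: -40275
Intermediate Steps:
H = -1 (H = 5 - 6 = -1)
B = 75 (B = 15*5 = 75)
F(G(H, 5), B) - 43800 = 47*75 - 43800 = 3525 - 43800 = -40275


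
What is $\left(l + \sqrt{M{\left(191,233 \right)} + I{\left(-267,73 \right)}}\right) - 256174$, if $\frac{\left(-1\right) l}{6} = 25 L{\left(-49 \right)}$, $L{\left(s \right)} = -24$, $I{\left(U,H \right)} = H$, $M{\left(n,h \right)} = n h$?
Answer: $-252574 + 4 \sqrt{2786} \approx -2.5236 \cdot 10^{5}$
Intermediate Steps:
$M{\left(n,h \right)} = h n$
$l = 3600$ ($l = - 6 \cdot 25 \left(-24\right) = \left(-6\right) \left(-600\right) = 3600$)
$\left(l + \sqrt{M{\left(191,233 \right)} + I{\left(-267,73 \right)}}\right) - 256174 = \left(3600 + \sqrt{233 \cdot 191 + 73}\right) - 256174 = \left(3600 + \sqrt{44503 + 73}\right) - 256174 = \left(3600 + \sqrt{44576}\right) - 256174 = \left(3600 + 4 \sqrt{2786}\right) - 256174 = -252574 + 4 \sqrt{2786}$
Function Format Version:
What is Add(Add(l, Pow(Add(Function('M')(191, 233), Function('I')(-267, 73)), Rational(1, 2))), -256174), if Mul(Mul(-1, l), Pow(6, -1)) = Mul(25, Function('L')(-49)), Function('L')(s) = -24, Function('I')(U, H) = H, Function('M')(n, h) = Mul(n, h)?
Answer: Add(-252574, Mul(4, Pow(2786, Rational(1, 2)))) ≈ -2.5236e+5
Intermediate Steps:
Function('M')(n, h) = Mul(h, n)
l = 3600 (l = Mul(-6, Mul(25, -24)) = Mul(-6, -600) = 3600)
Add(Add(l, Pow(Add(Function('M')(191, 233), Function('I')(-267, 73)), Rational(1, 2))), -256174) = Add(Add(3600, Pow(Add(Mul(233, 191), 73), Rational(1, 2))), -256174) = Add(Add(3600, Pow(Add(44503, 73), Rational(1, 2))), -256174) = Add(Add(3600, Pow(44576, Rational(1, 2))), -256174) = Add(Add(3600, Mul(4, Pow(2786, Rational(1, 2)))), -256174) = Add(-252574, Mul(4, Pow(2786, Rational(1, 2))))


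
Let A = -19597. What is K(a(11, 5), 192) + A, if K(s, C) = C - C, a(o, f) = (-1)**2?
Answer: -19597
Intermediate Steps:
a(o, f) = 1
K(s, C) = 0
K(a(11, 5), 192) + A = 0 - 19597 = -19597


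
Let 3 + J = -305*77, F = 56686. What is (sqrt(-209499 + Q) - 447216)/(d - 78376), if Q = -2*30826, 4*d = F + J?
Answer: 894432/140153 - 2*I*sqrt(271151)/140153 ≈ 6.3818 - 0.0074308*I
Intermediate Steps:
J = -23488 (J = -3 - 305*77 = -3 - 23485 = -23488)
d = 16599/2 (d = (56686 - 23488)/4 = (1/4)*33198 = 16599/2 ≈ 8299.5)
Q = -61652
(sqrt(-209499 + Q) - 447216)/(d - 78376) = (sqrt(-209499 - 61652) - 447216)/(16599/2 - 78376) = (sqrt(-271151) - 447216)/(-140153/2) = (I*sqrt(271151) - 447216)*(-2/140153) = (-447216 + I*sqrt(271151))*(-2/140153) = 894432/140153 - 2*I*sqrt(271151)/140153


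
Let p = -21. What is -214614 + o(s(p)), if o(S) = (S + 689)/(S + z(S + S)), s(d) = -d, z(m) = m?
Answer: -13519972/63 ≈ -2.1460e+5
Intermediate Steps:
o(S) = (689 + S)/(3*S) (o(S) = (S + 689)/(S + (S + S)) = (689 + S)/(S + 2*S) = (689 + S)/((3*S)) = (689 + S)*(1/(3*S)) = (689 + S)/(3*S))
-214614 + o(s(p)) = -214614 + (689 - 1*(-21))/(3*((-1*(-21)))) = -214614 + (⅓)*(689 + 21)/21 = -214614 + (⅓)*(1/21)*710 = -214614 + 710/63 = -13519972/63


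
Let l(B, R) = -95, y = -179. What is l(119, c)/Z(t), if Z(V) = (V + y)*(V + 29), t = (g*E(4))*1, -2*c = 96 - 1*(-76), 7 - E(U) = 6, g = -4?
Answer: 19/915 ≈ 0.020765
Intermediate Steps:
E(U) = 1 (E(U) = 7 - 1*6 = 7 - 6 = 1)
c = -86 (c = -(96 - 1*(-76))/2 = -(96 + 76)/2 = -1/2*172 = -86)
t = -4 (t = -4*1*1 = -4*1 = -4)
Z(V) = (-179 + V)*(29 + V) (Z(V) = (V - 179)*(V + 29) = (-179 + V)*(29 + V))
l(119, c)/Z(t) = -95/(-5191 + (-4)**2 - 150*(-4)) = -95/(-5191 + 16 + 600) = -95/(-4575) = -95*(-1/4575) = 19/915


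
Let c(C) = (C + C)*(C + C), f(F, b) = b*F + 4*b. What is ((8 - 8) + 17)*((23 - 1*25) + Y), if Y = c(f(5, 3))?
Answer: 49538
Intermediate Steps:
f(F, b) = 4*b + F*b (f(F, b) = F*b + 4*b = 4*b + F*b)
c(C) = 4*C² (c(C) = (2*C)*(2*C) = 4*C²)
Y = 2916 (Y = 4*(3*(4 + 5))² = 4*(3*9)² = 4*27² = 4*729 = 2916)
((8 - 8) + 17)*((23 - 1*25) + Y) = ((8 - 8) + 17)*((23 - 1*25) + 2916) = (0 + 17)*((23 - 25) + 2916) = 17*(-2 + 2916) = 17*2914 = 49538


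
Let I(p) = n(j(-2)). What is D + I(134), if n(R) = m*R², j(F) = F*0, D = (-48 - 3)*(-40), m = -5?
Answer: 2040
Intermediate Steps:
D = 2040 (D = -51*(-40) = 2040)
j(F) = 0
n(R) = -5*R²
I(p) = 0 (I(p) = -5*0² = -5*0 = 0)
D + I(134) = 2040 + 0 = 2040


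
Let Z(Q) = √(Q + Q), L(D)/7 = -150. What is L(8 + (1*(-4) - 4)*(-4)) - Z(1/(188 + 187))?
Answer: -1050 - √30/75 ≈ -1050.1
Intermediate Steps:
L(D) = -1050 (L(D) = 7*(-150) = -1050)
Z(Q) = √2*√Q (Z(Q) = √(2*Q) = √2*√Q)
L(8 + (1*(-4) - 4)*(-4)) - Z(1/(188 + 187)) = -1050 - √2*√(1/(188 + 187)) = -1050 - √2*√(1/375) = -1050 - √2*√15/75 = -1050 - √30/75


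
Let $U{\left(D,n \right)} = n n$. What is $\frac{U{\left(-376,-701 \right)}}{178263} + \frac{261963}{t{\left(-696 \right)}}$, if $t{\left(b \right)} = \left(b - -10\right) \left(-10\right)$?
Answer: $\frac{50069321129}{1222884180} \approx 40.944$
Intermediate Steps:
$U{\left(D,n \right)} = n^{2}$
$t{\left(b \right)} = -100 - 10 b$ ($t{\left(b \right)} = \left(b + 10\right) \left(-10\right) = \left(10 + b\right) \left(-10\right) = -100 - 10 b$)
$\frac{U{\left(-376,-701 \right)}}{178263} + \frac{261963}{t{\left(-696 \right)}} = \frac{\left(-701\right)^{2}}{178263} + \frac{261963}{-100 - -6960} = 491401 \cdot \frac{1}{178263} + \frac{261963}{-100 + 6960} = \frac{491401}{178263} + \frac{261963}{6860} = \frac{50069321129}{1222884180}$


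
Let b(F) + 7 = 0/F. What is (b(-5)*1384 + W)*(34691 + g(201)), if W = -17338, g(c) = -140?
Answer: -933775326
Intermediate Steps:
b(F) = -7 (b(F) = -7 + 0/F = -7 + 0 = -7)
(b(-5)*1384 + W)*(34691 + g(201)) = (-7*1384 - 17338)*(34691 - 140) = (-9688 - 17338)*34551 = -27026*34551 = -933775326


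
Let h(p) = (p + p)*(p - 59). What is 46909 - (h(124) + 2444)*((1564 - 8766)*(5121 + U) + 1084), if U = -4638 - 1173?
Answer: -92271646787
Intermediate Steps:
U = -5811
h(p) = 2*p*(-59 + p) (h(p) = (2*p)*(-59 + p) = 2*p*(-59 + p))
46909 - (h(124) + 2444)*((1564 - 8766)*(5121 + U) + 1084) = 46909 - (2*124*(-59 + 124) + 2444)*((1564 - 8766)*(5121 - 5811) + 1084) = 46909 - (2*124*65 + 2444)*(-7202*(-690) + 1084) = 46909 - (16120 + 2444)*(4969380 + 1084) = 46909 - 18564*4970464 = 46909 - 1*92271693696 = 46909 - 92271693696 = -92271646787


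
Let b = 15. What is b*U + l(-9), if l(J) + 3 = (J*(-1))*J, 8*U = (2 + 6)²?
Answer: 36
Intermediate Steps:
U = 8 (U = (2 + 6)²/8 = (⅛)*8² = (⅛)*64 = 8)
l(J) = -3 - J² (l(J) = -3 + (J*(-1))*J = -3 + (-J)*J = -3 - J²)
b*U + l(-9) = 15*8 + (-3 - 1*(-9)²) = 120 + (-3 - 1*81) = 120 + (-3 - 81) = 120 - 84 = 36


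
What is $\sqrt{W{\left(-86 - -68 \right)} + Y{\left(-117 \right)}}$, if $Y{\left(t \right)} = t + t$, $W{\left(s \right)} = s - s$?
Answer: $3 i \sqrt{26} \approx 15.297 i$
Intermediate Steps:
$W{\left(s \right)} = 0$
$Y{\left(t \right)} = 2 t$
$\sqrt{W{\left(-86 - -68 \right)} + Y{\left(-117 \right)}} = \sqrt{0 + 2 \left(-117\right)} = \sqrt{0 - 234} = \sqrt{-234} = 3 i \sqrt{26}$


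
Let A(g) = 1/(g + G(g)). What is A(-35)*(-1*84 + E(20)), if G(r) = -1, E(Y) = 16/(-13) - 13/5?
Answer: 1903/780 ≈ 2.4397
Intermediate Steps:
E(Y) = -249/65 (E(Y) = 16*(-1/13) - 13*⅕ = -16/13 - 13/5 = -249/65)
A(g) = 1/(-1 + g) (A(g) = 1/(g - 1) = 1/(-1 + g))
A(-35)*(-1*84 + E(20)) = (-1*84 - 249/65)/(-1 - 35) = (-84 - 249/65)/(-36) = -1/36*(-5709/65) = 1903/780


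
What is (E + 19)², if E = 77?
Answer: 9216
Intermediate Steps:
(E + 19)² = (77 + 19)² = 96² = 9216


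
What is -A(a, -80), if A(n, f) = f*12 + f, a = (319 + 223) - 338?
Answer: 1040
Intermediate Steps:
a = 204 (a = 542 - 338 = 204)
A(n, f) = 13*f (A(n, f) = 12*f + f = 13*f)
-A(a, -80) = -13*(-80) = -1*(-1040) = 1040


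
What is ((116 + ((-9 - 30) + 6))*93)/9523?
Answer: 7719/9523 ≈ 0.81056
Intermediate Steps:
((116 + ((-9 - 30) + 6))*93)/9523 = ((116 + (-39 + 6))*93)*(1/9523) = ((116 - 33)*93)*(1/9523) = (83*93)*(1/9523) = 7719*(1/9523) = 7719/9523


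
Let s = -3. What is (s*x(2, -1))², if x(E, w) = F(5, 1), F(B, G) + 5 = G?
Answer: 144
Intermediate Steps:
F(B, G) = -5 + G
x(E, w) = -4 (x(E, w) = -5 + 1 = -4)
(s*x(2, -1))² = (-3*(-4))² = 12² = 144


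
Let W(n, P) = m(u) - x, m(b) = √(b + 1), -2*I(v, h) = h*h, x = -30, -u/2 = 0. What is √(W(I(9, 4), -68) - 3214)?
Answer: I*√3183 ≈ 56.418*I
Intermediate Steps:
u = 0 (u = -2*0 = 0)
I(v, h) = -h²/2 (I(v, h) = -h*h/2 = -h²/2)
m(b) = √(1 + b)
W(n, P) = 31 (W(n, P) = √(1 + 0) - 1*(-30) = √1 + 30 = 1 + 30 = 31)
√(W(I(9, 4), -68) - 3214) = √(31 - 3214) = √(-3183) = I*√3183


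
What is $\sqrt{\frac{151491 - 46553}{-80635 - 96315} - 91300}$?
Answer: $\frac{i \sqrt{28587404870291}}{17695} \approx 302.16 i$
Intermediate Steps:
$\sqrt{\frac{151491 - 46553}{-80635 - 96315} - 91300} = \sqrt{\frac{104938}{-176950} - 91300} = \sqrt{104938 \left(- \frac{1}{176950}\right) - 91300} = \sqrt{- \frac{52469}{88475} - 91300} = \sqrt{- \frac{8077819969}{88475}} = \frac{i \sqrt{28587404870291}}{17695}$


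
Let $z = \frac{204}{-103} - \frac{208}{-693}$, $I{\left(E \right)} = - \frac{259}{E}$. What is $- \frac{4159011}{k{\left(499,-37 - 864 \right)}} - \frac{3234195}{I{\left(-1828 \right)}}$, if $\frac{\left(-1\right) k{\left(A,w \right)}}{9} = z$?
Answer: $- \frac{717688730666499}{31066532} \approx -2.3102 \cdot 10^{7}$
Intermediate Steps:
$z = - \frac{119948}{71379}$ ($z = 204 \left(- \frac{1}{103}\right) - - \frac{208}{693} = - \frac{204}{103} + \frac{208}{693} = - \frac{119948}{71379} \approx -1.6804$)
$k{\left(A,w \right)} = \frac{119948}{7931}$ ($k{\left(A,w \right)} = \left(-9\right) \left(- \frac{119948}{71379}\right) = \frac{119948}{7931}$)
$- \frac{4159011}{k{\left(499,-37 - 864 \right)}} - \frac{3234195}{I{\left(-1828 \right)}} = - \frac{4159011}{\frac{119948}{7931}} - \frac{3234195}{\left(-259\right) \frac{1}{-1828}} = \left(-4159011\right) \frac{7931}{119948} - \frac{3234195}{\left(-259\right) \left(- \frac{1}{1828}\right)} = - \frac{32985116241}{119948} - \frac{3234195}{\frac{259}{1828}} = - \frac{32985116241}{119948} - \frac{5912108460}{259} = - \frac{717688730666499}{31066532}$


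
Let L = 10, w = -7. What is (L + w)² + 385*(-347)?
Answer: -133586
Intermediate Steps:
(L + w)² + 385*(-347) = (10 - 7)² + 385*(-347) = 3² - 133595 = 9 - 133595 = -133586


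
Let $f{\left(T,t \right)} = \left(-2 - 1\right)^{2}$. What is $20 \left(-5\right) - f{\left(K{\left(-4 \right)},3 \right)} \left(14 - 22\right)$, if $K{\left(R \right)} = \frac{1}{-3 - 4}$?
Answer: $-28$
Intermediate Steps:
$K{\left(R \right)} = - \frac{1}{7}$ ($K{\left(R \right)} = \frac{1}{-7} = - \frac{1}{7}$)
$f{\left(T,t \right)} = 9$ ($f{\left(T,t \right)} = \left(-3\right)^{2} = 9$)
$20 \left(-5\right) - f{\left(K{\left(-4 \right)},3 \right)} \left(14 - 22\right) = 20 \left(-5\right) - 9 \left(14 - 22\right) = -100 - 9 \left(-8\right) = -100 - -72 = -100 + 72 = -28$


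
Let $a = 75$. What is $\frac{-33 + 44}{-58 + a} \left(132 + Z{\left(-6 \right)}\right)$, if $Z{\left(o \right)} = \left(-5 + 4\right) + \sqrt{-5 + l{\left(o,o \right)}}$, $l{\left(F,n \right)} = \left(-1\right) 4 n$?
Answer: $\frac{1441}{17} + \frac{11 \sqrt{19}}{17} \approx 87.585$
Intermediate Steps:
$l{\left(F,n \right)} = - 4 n$
$Z{\left(o \right)} = -1 + \sqrt{-5 - 4 o}$ ($Z{\left(o \right)} = \left(-5 + 4\right) + \sqrt{-5 - 4 o} = -1 + \sqrt{-5 - 4 o}$)
$\frac{-33 + 44}{-58 + a} \left(132 + Z{\left(-6 \right)}\right) = \frac{-33 + 44}{-58 + 75} \left(132 - \left(1 - \sqrt{-5 - -24}\right)\right) = \frac{11}{17} \left(132 - \left(1 - \sqrt{-5 + 24}\right)\right) = 11 \cdot \frac{1}{17} \left(132 - \left(1 - \sqrt{19}\right)\right) = \frac{11 \left(131 + \sqrt{19}\right)}{17} = \frac{1441}{17} + \frac{11 \sqrt{19}}{17}$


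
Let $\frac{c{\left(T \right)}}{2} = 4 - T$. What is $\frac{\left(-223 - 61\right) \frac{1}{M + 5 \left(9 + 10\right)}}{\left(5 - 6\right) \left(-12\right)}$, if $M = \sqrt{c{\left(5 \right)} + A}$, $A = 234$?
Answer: $- \frac{6745}{26379} + \frac{142 \sqrt{58}}{26379} \approx -0.2147$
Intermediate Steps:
$c{\left(T \right)} = 8 - 2 T$ ($c{\left(T \right)} = 2 \left(4 - T\right) = 8 - 2 T$)
$M = 2 \sqrt{58}$ ($M = \sqrt{\left(8 - 10\right) + 234} = \sqrt{-2 + 234} = \sqrt{232} = 2 \sqrt{58} \approx 15.232$)
$\frac{\left(-223 - 61\right) \frac{1}{M + 5 \left(9 + 10\right)}}{\left(5 - 6\right) \left(-12\right)} = \frac{\left(-223 - 61\right) \frac{1}{2 \sqrt{58} + 5 \left(9 + 10\right)}}{\left(5 - 6\right) \left(-12\right)} = \frac{\left(-284\right) \frac{1}{2 \sqrt{58} + 5 \cdot 19}}{\left(-1\right) \left(-12\right)} = \frac{\left(-284\right) \frac{1}{2 \sqrt{58} + 95}}{12} = - \frac{284}{95 + 2 \sqrt{58}} \cdot \frac{1}{12} = - \frac{71}{3 \left(95 + 2 \sqrt{58}\right)}$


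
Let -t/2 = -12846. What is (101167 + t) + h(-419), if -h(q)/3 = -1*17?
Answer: 126910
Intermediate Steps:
t = 25692 (t = -2*(-12846) = 25692)
h(q) = 51 (h(q) = -(-3)*17 = -3*(-17) = 51)
(101167 + t) + h(-419) = (101167 + 25692) + 51 = 126859 + 51 = 126910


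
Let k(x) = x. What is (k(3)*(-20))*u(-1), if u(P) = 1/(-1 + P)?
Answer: 30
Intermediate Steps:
(k(3)*(-20))*u(-1) = (3*(-20))/(-1 - 1) = -60/(-2) = -60*(-1/2) = 30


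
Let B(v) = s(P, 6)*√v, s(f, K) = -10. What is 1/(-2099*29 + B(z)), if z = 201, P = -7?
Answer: -60871/3705258541 + 10*√201/3705258541 ≈ -1.6390e-5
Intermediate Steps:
B(v) = -10*√v
1/(-2099*29 + B(z)) = 1/(-2099*29 - 10*√201) = 1/(-60871 - 10*√201)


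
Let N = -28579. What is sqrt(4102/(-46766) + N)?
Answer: 2*I*sqrt(3906509001366)/23383 ≈ 169.05*I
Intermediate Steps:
sqrt(4102/(-46766) + N) = sqrt(4102/(-46766) - 28579) = sqrt(4102*(-1/46766) - 28579) = sqrt(-2051/23383 - 28579) = sqrt(-668264808/23383) = 2*I*sqrt(3906509001366)/23383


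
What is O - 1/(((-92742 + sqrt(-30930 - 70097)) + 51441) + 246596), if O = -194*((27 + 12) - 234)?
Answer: 1594388402301865/42146138052 + I*sqrt(101027)/42146138052 ≈ 37830.0 + 7.5416e-9*I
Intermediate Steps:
O = 37830 (O = -194*(39 - 234) = -194*(-195) = 37830)
O - 1/(((-92742 + sqrt(-30930 - 70097)) + 51441) + 246596) = 37830 - 1/(((-92742 + sqrt(-30930 - 70097)) + 51441) + 246596) = 37830 - 1/(((-92742 + sqrt(-101027)) + 51441) + 246596) = 37830 - 1/(((-92742 + I*sqrt(101027)) + 51441) + 246596) = 37830 - 1/((-41301 + I*sqrt(101027)) + 246596) = 37830 - 1/(205295 + I*sqrt(101027))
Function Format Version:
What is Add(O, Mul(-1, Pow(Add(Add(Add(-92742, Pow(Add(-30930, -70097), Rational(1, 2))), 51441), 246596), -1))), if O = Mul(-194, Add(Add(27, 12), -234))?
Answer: Add(Rational(1594388402301865, 42146138052), Mul(Rational(1, 42146138052), I, Pow(101027, Rational(1, 2)))) ≈ Add(37830., Mul(7.5416e-9, I))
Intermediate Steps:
O = 37830 (O = Mul(-194, Add(39, -234)) = Mul(-194, -195) = 37830)
Add(O, Mul(-1, Pow(Add(Add(Add(-92742, Pow(Add(-30930, -70097), Rational(1, 2))), 51441), 246596), -1))) = Add(37830, Mul(-1, Pow(Add(Add(Add(-92742, Pow(Add(-30930, -70097), Rational(1, 2))), 51441), 246596), -1))) = Add(37830, Mul(-1, Pow(Add(Add(Add(-92742, Pow(-101027, Rational(1, 2))), 51441), 246596), -1))) = Add(37830, Mul(-1, Pow(Add(Add(Add(-92742, Mul(I, Pow(101027, Rational(1, 2)))), 51441), 246596), -1))) = Add(37830, Mul(-1, Pow(Add(Add(-41301, Mul(I, Pow(101027, Rational(1, 2)))), 246596), -1))) = Add(37830, Mul(-1, Pow(Add(205295, Mul(I, Pow(101027, Rational(1, 2)))), -1)))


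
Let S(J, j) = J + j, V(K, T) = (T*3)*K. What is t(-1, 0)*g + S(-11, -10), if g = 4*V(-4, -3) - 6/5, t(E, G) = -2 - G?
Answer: -1533/5 ≈ -306.60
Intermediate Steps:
V(K, T) = 3*K*T (V(K, T) = (3*T)*K = 3*K*T)
g = 714/5 (g = 4*(3*(-4)*(-3)) - 6/5 = 4*36 - 6*⅕ = 144 - 6/5 = 714/5 ≈ 142.80)
t(-1, 0)*g + S(-11, -10) = (-2 - 1*0)*(714/5) + (-11 - 10) = (-2 + 0)*(714/5) - 21 = -2*714/5 - 21 = -1428/5 - 21 = -1533/5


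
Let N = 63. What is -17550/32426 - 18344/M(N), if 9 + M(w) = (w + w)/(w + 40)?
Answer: 30626332241/12986613 ≈ 2358.3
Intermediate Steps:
M(w) = -9 + 2*w/(40 + w) (M(w) = -9 + (w + w)/(w + 40) = -9 + (2*w)/(40 + w) = -9 + 2*w/(40 + w))
-17550/32426 - 18344/M(N) = -17550/32426 - 18344*(40 + 63)/(-360 - 7*63) = -17550*1/32426 - 18344*103/(-360 - 441) = -8775/16213 - 18344/((1/103)*(-801)) = -8775/16213 - 18344/(-801/103) = -8775/16213 - 18344*(-103/801) = -8775/16213 + 1889432/801 = 30626332241/12986613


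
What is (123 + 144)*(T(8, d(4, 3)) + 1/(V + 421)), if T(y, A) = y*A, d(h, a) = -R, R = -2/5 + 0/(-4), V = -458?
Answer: 156729/185 ≈ 847.18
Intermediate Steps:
R = -2/5 (R = -2*1/5 + 0*(-1/4) = -2/5 + 0 = -2/5 ≈ -0.40000)
d(h, a) = 2/5 (d(h, a) = -1*(-2/5) = 2/5)
T(y, A) = A*y
(123 + 144)*(T(8, d(4, 3)) + 1/(V + 421)) = (123 + 144)*((2/5)*8 + 1/(-458 + 421)) = 267*(16/5 + 1/(-37)) = 267*(16/5 - 1/37) = 267*(587/185) = 156729/185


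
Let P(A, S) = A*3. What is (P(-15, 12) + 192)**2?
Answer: 21609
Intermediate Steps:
P(A, S) = 3*A
(P(-15, 12) + 192)**2 = (3*(-15) + 192)**2 = (-45 + 192)**2 = 147**2 = 21609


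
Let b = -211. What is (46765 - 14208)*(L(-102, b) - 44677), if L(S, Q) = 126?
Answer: -1450446907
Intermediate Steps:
(46765 - 14208)*(L(-102, b) - 44677) = (46765 - 14208)*(126 - 44677) = 32557*(-44551) = -1450446907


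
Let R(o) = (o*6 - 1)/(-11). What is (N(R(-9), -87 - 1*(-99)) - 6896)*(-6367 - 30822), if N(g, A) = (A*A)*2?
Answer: 245744912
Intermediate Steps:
R(o) = 1/11 - 6*o/11 (R(o) = (6*o - 1)*(-1/11) = (-1 + 6*o)*(-1/11) = 1/11 - 6*o/11)
N(g, A) = 2*A**2 (N(g, A) = A**2*2 = 2*A**2)
(N(R(-9), -87 - 1*(-99)) - 6896)*(-6367 - 30822) = (2*(-87 - 1*(-99))**2 - 6896)*(-6367 - 30822) = (2*(-87 + 99)**2 - 6896)*(-37189) = (2*12**2 - 6896)*(-37189) = (2*144 - 6896)*(-37189) = (288 - 6896)*(-37189) = -6608*(-37189) = 245744912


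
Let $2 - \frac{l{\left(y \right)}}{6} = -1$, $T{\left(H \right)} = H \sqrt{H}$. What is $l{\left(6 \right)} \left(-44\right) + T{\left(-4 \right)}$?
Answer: $-792 - 8 i \approx -792.0 - 8.0 i$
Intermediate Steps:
$T{\left(H \right)} = H^{\frac{3}{2}}$
$l{\left(y \right)} = 18$ ($l{\left(y \right)} = 12 - -6 = 12 + 6 = 18$)
$l{\left(6 \right)} \left(-44\right) + T{\left(-4 \right)} = 18 \left(-44\right) + \left(-4\right)^{\frac{3}{2}} = -792 - 8 i$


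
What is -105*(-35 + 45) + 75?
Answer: -975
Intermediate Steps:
-105*(-35 + 45) + 75 = -105*10 + 75 = -1050 + 75 = -975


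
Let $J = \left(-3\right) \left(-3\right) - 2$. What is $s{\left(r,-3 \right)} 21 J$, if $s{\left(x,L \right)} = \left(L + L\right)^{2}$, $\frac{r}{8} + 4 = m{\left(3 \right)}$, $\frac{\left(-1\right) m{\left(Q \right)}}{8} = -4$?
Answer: $5292$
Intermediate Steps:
$m{\left(Q \right)} = 32$ ($m{\left(Q \right)} = \left(-8\right) \left(-4\right) = 32$)
$r = 224$ ($r = -32 + 8 \cdot 32 = -32 + 256 = 224$)
$s{\left(x,L \right)} = 4 L^{2}$ ($s{\left(x,L \right)} = \left(2 L\right)^{2} = 4 L^{2}$)
$J = 7$ ($J = 9 - 2 = 7$)
$s{\left(r,-3 \right)} 21 J = 4 \left(-3\right)^{2} \cdot 21 \cdot 7 = 4 \cdot 9 \cdot 21 \cdot 7 = 36 \cdot 21 \cdot 7 = 756 \cdot 7 = 5292$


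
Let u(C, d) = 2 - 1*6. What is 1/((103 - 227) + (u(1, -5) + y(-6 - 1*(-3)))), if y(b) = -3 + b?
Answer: -1/134 ≈ -0.0074627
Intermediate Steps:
u(C, d) = -4 (u(C, d) = 2 - 6 = -4)
1/((103 - 227) + (u(1, -5) + y(-6 - 1*(-3)))) = 1/((103 - 227) + (-4 + (-3 + (-6 - 1*(-3))))) = 1/(-124 + (-4 + (-3 + (-6 + 3)))) = 1/(-124 + (-4 + (-3 - 3))) = 1/(-124 + (-4 - 6)) = 1/(-124 - 10) = 1/(-134) = -1/134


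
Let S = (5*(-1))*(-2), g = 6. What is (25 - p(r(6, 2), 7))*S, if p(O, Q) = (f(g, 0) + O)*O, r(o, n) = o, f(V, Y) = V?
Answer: -470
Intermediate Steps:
p(O, Q) = O*(6 + O) (p(O, Q) = (6 + O)*O = O*(6 + O))
S = 10 (S = -5*(-2) = 10)
(25 - p(r(6, 2), 7))*S = (25 - 6*(6 + 6))*10 = (25 - 6*12)*10 = (25 - 1*72)*10 = (25 - 72)*10 = -47*10 = -470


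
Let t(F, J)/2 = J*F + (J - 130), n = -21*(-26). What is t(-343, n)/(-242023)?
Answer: 373724/242023 ≈ 1.5442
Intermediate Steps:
n = 546
t(F, J) = -260 + 2*J + 2*F*J (t(F, J) = 2*(J*F + (J - 130)) = 2*(F*J + (-130 + J)) = 2*(-130 + J + F*J) = -260 + 2*J + 2*F*J)
t(-343, n)/(-242023) = (-260 + 2*546 + 2*(-343)*546)/(-242023) = (-260 + 1092 - 374556)*(-1/242023) = -373724*(-1/242023) = 373724/242023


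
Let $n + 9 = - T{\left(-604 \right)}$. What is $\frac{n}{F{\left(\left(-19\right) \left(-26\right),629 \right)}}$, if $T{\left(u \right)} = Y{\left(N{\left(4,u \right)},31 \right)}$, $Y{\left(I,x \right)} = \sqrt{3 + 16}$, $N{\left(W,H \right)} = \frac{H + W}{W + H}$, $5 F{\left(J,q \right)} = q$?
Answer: $- \frac{45}{629} - \frac{5 \sqrt{19}}{629} \approx -0.10619$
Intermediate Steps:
$F{\left(J,q \right)} = \frac{q}{5}$
$N{\left(W,H \right)} = 1$ ($N{\left(W,H \right)} = \frac{H + W}{H + W} = 1$)
$Y{\left(I,x \right)} = \sqrt{19}$
$T{\left(u \right)} = \sqrt{19}$
$n = -9 - \sqrt{19} \approx -13.359$
$\frac{n}{F{\left(\left(-19\right) \left(-26\right),629 \right)}} = \frac{-9 - \sqrt{19}}{\frac{1}{5} \cdot 629} = \frac{-9 - \sqrt{19}}{\frac{629}{5}} = \left(-9 - \sqrt{19}\right) \frac{5}{629} = - \frac{45}{629} - \frac{5 \sqrt{19}}{629}$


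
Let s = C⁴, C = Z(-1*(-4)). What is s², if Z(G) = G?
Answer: 65536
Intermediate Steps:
C = 4 (C = -1*(-4) = 4)
s = 256 (s = 4⁴ = 256)
s² = 256² = 65536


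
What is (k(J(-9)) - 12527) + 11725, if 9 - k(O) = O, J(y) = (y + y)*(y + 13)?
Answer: -721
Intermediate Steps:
J(y) = 2*y*(13 + y) (J(y) = (2*y)*(13 + y) = 2*y*(13 + y))
k(O) = 9 - O
(k(J(-9)) - 12527) + 11725 = ((9 - 2*(-9)*(13 - 9)) - 12527) + 11725 = ((9 - 2*(-9)*4) - 12527) + 11725 = ((9 - 1*(-72)) - 12527) + 11725 = ((9 + 72) - 12527) + 11725 = (81 - 12527) + 11725 = -12446 + 11725 = -721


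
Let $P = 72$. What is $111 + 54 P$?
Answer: $3999$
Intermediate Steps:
$111 + 54 P = 111 + 54 \cdot 72 = 111 + 3888 = 3999$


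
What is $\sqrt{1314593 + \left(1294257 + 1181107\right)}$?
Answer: $\sqrt{3789957} \approx 1946.8$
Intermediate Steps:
$\sqrt{1314593 + \left(1294257 + 1181107\right)} = \sqrt{1314593 + 2475364} = \sqrt{3789957}$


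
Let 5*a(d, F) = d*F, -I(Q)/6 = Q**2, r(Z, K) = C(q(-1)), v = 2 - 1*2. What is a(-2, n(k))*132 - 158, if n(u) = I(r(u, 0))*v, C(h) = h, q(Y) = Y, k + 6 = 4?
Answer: -158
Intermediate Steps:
k = -2 (k = -6 + 4 = -2)
v = 0 (v = 2 - 2 = 0)
r(Z, K) = -1
I(Q) = -6*Q**2
n(u) = 0 (n(u) = -6*(-1)**2*0 = -6*1*0 = -6*0 = 0)
a(d, F) = F*d/5 (a(d, F) = (d*F)/5 = (F*d)/5 = F*d/5)
a(-2, n(k))*132 - 158 = ((1/5)*0*(-2))*132 - 158 = 0*132 - 158 = 0 - 158 = -158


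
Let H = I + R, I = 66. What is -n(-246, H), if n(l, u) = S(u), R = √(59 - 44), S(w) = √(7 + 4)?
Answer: -√11 ≈ -3.3166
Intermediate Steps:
S(w) = √11
R = √15 ≈ 3.8730
H = 66 + √15 ≈ 69.873
n(l, u) = √11
-n(-246, H) = -√11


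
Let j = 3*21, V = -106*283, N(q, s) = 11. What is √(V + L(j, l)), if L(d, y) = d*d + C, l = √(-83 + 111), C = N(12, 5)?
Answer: I*√26018 ≈ 161.3*I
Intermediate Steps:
V = -29998
j = 63
C = 11
l = 2*√7 (l = √28 = 2*√7 ≈ 5.2915)
L(d, y) = 11 + d² (L(d, y) = d*d + 11 = d² + 11 = 11 + d²)
√(V + L(j, l)) = √(-29998 + (11 + 63²)) = √(-29998 + (11 + 3969)) = √(-29998 + 3980) = √(-26018) = I*√26018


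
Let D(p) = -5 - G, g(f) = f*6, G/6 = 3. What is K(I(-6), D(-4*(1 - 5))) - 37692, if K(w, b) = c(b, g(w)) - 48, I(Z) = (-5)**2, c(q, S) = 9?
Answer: -37731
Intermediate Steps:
G = 18 (G = 6*3 = 18)
g(f) = 6*f
D(p) = -23 (D(p) = -5 - 1*18 = -5 - 18 = -23)
I(Z) = 25
K(w, b) = -39 (K(w, b) = 9 - 48 = -39)
K(I(-6), D(-4*(1 - 5))) - 37692 = -39 - 37692 = -37731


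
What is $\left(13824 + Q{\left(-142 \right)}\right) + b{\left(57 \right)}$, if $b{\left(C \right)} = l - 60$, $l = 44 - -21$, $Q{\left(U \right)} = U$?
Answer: $13687$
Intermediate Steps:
$l = 65$ ($l = 44 + 21 = 65$)
$b{\left(C \right)} = 5$ ($b{\left(C \right)} = 65 - 60 = 5$)
$\left(13824 + Q{\left(-142 \right)}\right) + b{\left(57 \right)} = \left(13824 - 142\right) + 5 = 13682 + 5 = 13687$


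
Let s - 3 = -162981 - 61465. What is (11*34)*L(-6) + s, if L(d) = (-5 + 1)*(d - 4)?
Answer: -209483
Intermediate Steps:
L(d) = 16 - 4*d (L(d) = -4*(-4 + d) = 16 - 4*d)
s = -224443 (s = 3 + (-162981 - 61465) = 3 - 224446 = -224443)
(11*34)*L(-6) + s = (11*34)*(16 - 4*(-6)) - 224443 = 374*(16 + 24) - 224443 = 374*40 - 224443 = 14960 - 224443 = -209483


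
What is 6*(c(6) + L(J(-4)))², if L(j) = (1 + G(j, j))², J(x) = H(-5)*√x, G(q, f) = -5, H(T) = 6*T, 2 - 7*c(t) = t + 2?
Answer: 67416/49 ≈ 1375.8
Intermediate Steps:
c(t) = -t/7 (c(t) = 2/7 - (t + 2)/7 = 2/7 - (2 + t)/7 = 2/7 + (-2/7 - t/7) = -t/7)
J(x) = -30*√x (J(x) = (6*(-5))*√x = -30*√x)
L(j) = 16 (L(j) = (1 - 5)² = (-4)² = 16)
6*(c(6) + L(J(-4)))² = 6*(-⅐*6 + 16)² = 6*(-6/7 + 16)² = 6*(106/7)² = 6*(11236/49) = 67416/49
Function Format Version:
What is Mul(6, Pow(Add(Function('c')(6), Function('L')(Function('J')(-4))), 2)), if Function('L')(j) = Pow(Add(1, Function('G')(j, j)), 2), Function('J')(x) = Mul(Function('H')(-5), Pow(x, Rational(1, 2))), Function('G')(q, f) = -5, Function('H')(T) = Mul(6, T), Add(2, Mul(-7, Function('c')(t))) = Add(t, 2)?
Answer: Rational(67416, 49) ≈ 1375.8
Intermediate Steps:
Function('c')(t) = Mul(Rational(-1, 7), t) (Function('c')(t) = Add(Rational(2, 7), Mul(Rational(-1, 7), Add(t, 2))) = Add(Rational(2, 7), Mul(Rational(-1, 7), Add(2, t))) = Add(Rational(2, 7), Add(Rational(-2, 7), Mul(Rational(-1, 7), t))) = Mul(Rational(-1, 7), t))
Function('J')(x) = Mul(-30, Pow(x, Rational(1, 2))) (Function('J')(x) = Mul(Mul(6, -5), Pow(x, Rational(1, 2))) = Mul(-30, Pow(x, Rational(1, 2))))
Function('L')(j) = 16 (Function('L')(j) = Pow(Add(1, -5), 2) = Pow(-4, 2) = 16)
Mul(6, Pow(Add(Function('c')(6), Function('L')(Function('J')(-4))), 2)) = Mul(6, Pow(Add(Mul(Rational(-1, 7), 6), 16), 2)) = Mul(6, Pow(Add(Rational(-6, 7), 16), 2)) = Mul(6, Pow(Rational(106, 7), 2)) = Mul(6, Rational(11236, 49)) = Rational(67416, 49)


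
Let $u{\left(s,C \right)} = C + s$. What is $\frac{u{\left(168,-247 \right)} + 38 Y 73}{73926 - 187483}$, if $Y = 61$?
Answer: $- \frac{169135}{113557} \approx -1.4894$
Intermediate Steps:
$\frac{u{\left(168,-247 \right)} + 38 Y 73}{73926 - 187483} = \frac{\left(-247 + 168\right) + 38 \cdot 61 \cdot 73}{73926 - 187483} = \frac{-79 + 2318 \cdot 73}{-113557} = \left(-79 + 169214\right) \left(- \frac{1}{113557}\right) = 169135 \left(- \frac{1}{113557}\right) = - \frac{169135}{113557}$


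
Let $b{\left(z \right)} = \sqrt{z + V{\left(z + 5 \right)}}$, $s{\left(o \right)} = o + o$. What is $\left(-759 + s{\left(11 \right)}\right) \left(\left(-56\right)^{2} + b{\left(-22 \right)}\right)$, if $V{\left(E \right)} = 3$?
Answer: $-2311232 - 737 i \sqrt{19} \approx -2.3112 \cdot 10^{6} - 3212.5 i$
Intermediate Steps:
$s{\left(o \right)} = 2 o$
$b{\left(z \right)} = \sqrt{3 + z}$ ($b{\left(z \right)} = \sqrt{z + 3} = \sqrt{3 + z}$)
$\left(-759 + s{\left(11 \right)}\right) \left(\left(-56\right)^{2} + b{\left(-22 \right)}\right) = \left(-759 + 2 \cdot 11\right) \left(\left(-56\right)^{2} + \sqrt{3 - 22}\right) = \left(-759 + 22\right) \left(3136 + \sqrt{-19}\right) = - 737 \left(3136 + i \sqrt{19}\right) = -2311232 - 737 i \sqrt{19}$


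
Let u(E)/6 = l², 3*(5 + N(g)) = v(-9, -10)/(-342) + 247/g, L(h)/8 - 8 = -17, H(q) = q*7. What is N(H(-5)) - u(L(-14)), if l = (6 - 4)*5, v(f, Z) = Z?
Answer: -10904837/17955 ≈ -607.34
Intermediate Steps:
H(q) = 7*q
L(h) = -72 (L(h) = 64 + 8*(-17) = 64 - 136 = -72)
l = 10 (l = 2*5 = 10)
N(g) = -2560/513 + 247/(3*g) (N(g) = -5 + (-10/(-342) + 247/g)/3 = -5 + (-10*(-1/342) + 247/g)/3 = -5 + (5/171 + 247/g)/3 = -5 + (5/513 + 247/(3*g)) = -2560/513 + 247/(3*g))
u(E) = 600 (u(E) = 6*10² = 6*100 = 600)
N(H(-5)) - u(L(-14)) = (42237 - 17920*(-5))/(513*((7*(-5)))) - 1*600 = (1/513)*(42237 - 2560*(-35))/(-35) - 600 = (1/513)*(-1/35)*(42237 + 89600) - 600 = (1/513)*(-1/35)*131837 - 600 = -131837/17955 - 600 = -10904837/17955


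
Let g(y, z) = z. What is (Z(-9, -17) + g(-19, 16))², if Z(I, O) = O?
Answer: 1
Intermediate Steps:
(Z(-9, -17) + g(-19, 16))² = (-17 + 16)² = (-1)² = 1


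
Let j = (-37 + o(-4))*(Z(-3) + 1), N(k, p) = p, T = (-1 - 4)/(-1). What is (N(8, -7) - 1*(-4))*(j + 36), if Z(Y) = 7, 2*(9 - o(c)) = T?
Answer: 624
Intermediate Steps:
T = 5 (T = -5*(-1) = 5)
o(c) = 13/2 (o(c) = 9 - ½*5 = 9 - 5/2 = 13/2)
j = -244 (j = (-37 + 13/2)*(7 + 1) = -61/2*8 = -244)
(N(8, -7) - 1*(-4))*(j + 36) = (-7 - 1*(-4))*(-244 + 36) = (-7 + 4)*(-208) = -3*(-208) = 624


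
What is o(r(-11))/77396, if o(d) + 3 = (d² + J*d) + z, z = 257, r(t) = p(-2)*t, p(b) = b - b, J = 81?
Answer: 127/38698 ≈ 0.0032818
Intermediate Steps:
p(b) = 0
r(t) = 0 (r(t) = 0*t = 0)
o(d) = 254 + d² + 81*d (o(d) = -3 + ((d² + 81*d) + 257) = -3 + (257 + d² + 81*d) = 254 + d² + 81*d)
o(r(-11))/77396 = (254 + 0² + 81*0)/77396 = (254 + 0 + 0)*(1/77396) = 254*(1/77396) = 127/38698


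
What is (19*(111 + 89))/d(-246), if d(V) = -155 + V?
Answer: -3800/401 ≈ -9.4763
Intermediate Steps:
(19*(111 + 89))/d(-246) = (19*(111 + 89))/(-155 - 246) = (19*200)/(-401) = 3800*(-1/401) = -3800/401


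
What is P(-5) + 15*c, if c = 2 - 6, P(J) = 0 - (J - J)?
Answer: -60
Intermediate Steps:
P(J) = 0 (P(J) = 0 - 1*0 = 0 + 0 = 0)
c = -4
P(-5) + 15*c = 0 + 15*(-4) = 0 - 60 = -60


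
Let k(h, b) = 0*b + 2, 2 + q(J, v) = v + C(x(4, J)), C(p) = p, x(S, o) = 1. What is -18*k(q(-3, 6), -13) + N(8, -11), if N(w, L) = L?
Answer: -47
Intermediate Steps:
q(J, v) = -1 + v (q(J, v) = -2 + (v + 1) = -2 + (1 + v) = -1 + v)
k(h, b) = 2 (k(h, b) = 0 + 2 = 2)
-18*k(q(-3, 6), -13) + N(8, -11) = -18*2 - 11 = -36 - 11 = -47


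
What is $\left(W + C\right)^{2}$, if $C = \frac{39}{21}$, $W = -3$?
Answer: $\frac{64}{49} \approx 1.3061$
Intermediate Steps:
$C = \frac{13}{7}$ ($C = 39 \cdot \frac{1}{21} = \frac{13}{7} \approx 1.8571$)
$\left(W + C\right)^{2} = \left(-3 + \frac{13}{7}\right)^{2} = \left(- \frac{8}{7}\right)^{2} = \frac{64}{49}$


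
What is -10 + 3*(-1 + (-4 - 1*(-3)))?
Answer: -16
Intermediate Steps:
-10 + 3*(-1 + (-4 - 1*(-3))) = -10 + 3*(-1 + (-4 + 3)) = -10 + 3*(-1 - 1) = -10 + 3*(-2) = -10 - 6 = -16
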